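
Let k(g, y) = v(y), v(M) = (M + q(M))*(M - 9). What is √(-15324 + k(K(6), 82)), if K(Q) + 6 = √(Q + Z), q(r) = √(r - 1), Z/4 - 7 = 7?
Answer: I*√8681 ≈ 93.172*I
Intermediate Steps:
Z = 56 (Z = 28 + 4*7 = 28 + 28 = 56)
q(r) = √(-1 + r)
K(Q) = -6 + √(56 + Q) (K(Q) = -6 + √(Q + 56) = -6 + √(56 + Q))
v(M) = (-9 + M)*(M + √(-1 + M)) (v(M) = (M + √(-1 + M))*(M - 9) = (M + √(-1 + M))*(-9 + M) = (-9 + M)*(M + √(-1 + M)))
k(g, y) = y² - 9*y - 9*√(-1 + y) + y*√(-1 + y)
√(-15324 + k(K(6), 82)) = √(-15324 + (82² - 9*82 - 9*√(-1 + 82) + 82*√(-1 + 82))) = √(-15324 + (6724 - 738 - 9*√81 + 82*√81)) = √(-15324 + (6724 - 738 - 9*9 + 82*9)) = √(-15324 + (6724 - 738 - 81 + 738)) = √(-15324 + 6643) = √(-8681) = I*√8681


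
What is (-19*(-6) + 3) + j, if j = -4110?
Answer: -3993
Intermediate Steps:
(-19*(-6) + 3) + j = (-19*(-6) + 3) - 4110 = (114 + 3) - 4110 = 117 - 4110 = -3993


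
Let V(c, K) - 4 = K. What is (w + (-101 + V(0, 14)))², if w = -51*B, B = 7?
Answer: 193600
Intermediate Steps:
V(c, K) = 4 + K
w = -357 (w = -51*7 = -357)
(w + (-101 + V(0, 14)))² = (-357 + (-101 + (4 + 14)))² = (-357 + (-101 + 18))² = (-357 - 83)² = (-440)² = 193600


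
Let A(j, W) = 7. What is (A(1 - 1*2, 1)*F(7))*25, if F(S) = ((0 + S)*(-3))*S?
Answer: -25725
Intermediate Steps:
F(S) = -3*S**2 (F(S) = (S*(-3))*S = (-3*S)*S = -3*S**2)
(A(1 - 1*2, 1)*F(7))*25 = (7*(-3*7**2))*25 = (7*(-3*49))*25 = (7*(-147))*25 = -1029*25 = -25725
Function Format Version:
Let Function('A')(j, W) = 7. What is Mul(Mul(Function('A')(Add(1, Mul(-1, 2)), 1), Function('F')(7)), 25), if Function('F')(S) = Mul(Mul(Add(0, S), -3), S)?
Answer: -25725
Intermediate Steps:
Function('F')(S) = Mul(-3, Pow(S, 2)) (Function('F')(S) = Mul(Mul(S, -3), S) = Mul(Mul(-3, S), S) = Mul(-3, Pow(S, 2)))
Mul(Mul(Function('A')(Add(1, Mul(-1, 2)), 1), Function('F')(7)), 25) = Mul(Mul(7, Mul(-3, Pow(7, 2))), 25) = Mul(Mul(7, Mul(-3, 49)), 25) = Mul(Mul(7, -147), 25) = Mul(-1029, 25) = -25725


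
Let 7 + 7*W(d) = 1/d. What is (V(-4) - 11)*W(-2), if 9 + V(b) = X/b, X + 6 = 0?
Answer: 555/28 ≈ 19.821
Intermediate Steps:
X = -6 (X = -6 + 0 = -6)
W(d) = -1 + 1/(7*d)
V(b) = -9 - 6/b
(V(-4) - 11)*W(-2) = ((-9 - 6/(-4)) - 11)*((⅐ - 1*(-2))/(-2)) = ((-9 - 6*(-¼)) - 11)*(-(⅐ + 2)/2) = ((-9 + 3/2) - 11)*(-½*15/7) = (-15/2 - 11)*(-15/14) = -37/2*(-15/14) = 555/28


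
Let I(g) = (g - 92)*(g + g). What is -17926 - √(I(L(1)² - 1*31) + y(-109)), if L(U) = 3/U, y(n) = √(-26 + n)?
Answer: -17926 - √(5016 + 3*I*√15) ≈ -17997.0 - 0.082027*I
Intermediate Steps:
I(g) = 2*g*(-92 + g) (I(g) = (-92 + g)*(2*g) = 2*g*(-92 + g))
-17926 - √(I(L(1)² - 1*31) + y(-109)) = -17926 - √(2*((3/1)² - 1*31)*(-92 + ((3/1)² - 1*31)) + √(-26 - 109)) = -17926 - √(2*((3*1)² - 31)*(-92 + ((3*1)² - 31)) + √(-135)) = -17926 - √(2*(3² - 31)*(-92 + (3² - 31)) + 3*I*√15) = -17926 - √(2*(9 - 31)*(-92 + (9 - 31)) + 3*I*√15) = -17926 - √(2*(-22)*(-92 - 22) + 3*I*√15) = -17926 - √(2*(-22)*(-114) + 3*I*√15) = -17926 - √(5016 + 3*I*√15)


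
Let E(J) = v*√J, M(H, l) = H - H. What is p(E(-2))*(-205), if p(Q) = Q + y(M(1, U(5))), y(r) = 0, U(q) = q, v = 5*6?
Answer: -6150*I*√2 ≈ -8697.4*I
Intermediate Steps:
v = 30
M(H, l) = 0
E(J) = 30*√J
p(Q) = Q (p(Q) = Q + 0 = Q)
p(E(-2))*(-205) = (30*√(-2))*(-205) = (30*(I*√2))*(-205) = (30*I*√2)*(-205) = -6150*I*√2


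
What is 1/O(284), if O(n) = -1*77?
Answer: -1/77 ≈ -0.012987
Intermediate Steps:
O(n) = -77
1/O(284) = 1/(-77) = -1/77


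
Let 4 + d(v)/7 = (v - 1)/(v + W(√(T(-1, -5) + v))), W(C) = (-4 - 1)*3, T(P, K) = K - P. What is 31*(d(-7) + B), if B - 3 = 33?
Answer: 3596/11 ≈ 326.91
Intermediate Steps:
B = 36 (B = 3 + 33 = 36)
W(C) = -15 (W(C) = -5*3 = -15)
d(v) = -28 + 7*(-1 + v)/(-15 + v) (d(v) = -28 + 7*((v - 1)/(v - 15)) = -28 + 7*((-1 + v)/(-15 + v)) = -28 + 7*(-1 + v)/(-15 + v))
31*(d(-7) + B) = 31*(7*(59 - 3*(-7))/(-15 - 7) + 36) = 31*(7*(59 + 21)/(-22) + 36) = 31*(7*(-1/22)*80 + 36) = 31*(-280/11 + 36) = 31*(116/11) = 3596/11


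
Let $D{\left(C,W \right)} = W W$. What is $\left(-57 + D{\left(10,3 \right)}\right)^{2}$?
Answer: $2304$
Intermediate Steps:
$D{\left(C,W \right)} = W^{2}$
$\left(-57 + D{\left(10,3 \right)}\right)^{2} = \left(-57 + 3^{2}\right)^{2} = \left(-57 + 9\right)^{2} = \left(-48\right)^{2} = 2304$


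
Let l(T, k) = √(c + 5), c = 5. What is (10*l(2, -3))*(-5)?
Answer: -50*√10 ≈ -158.11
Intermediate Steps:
l(T, k) = √10 (l(T, k) = √(5 + 5) = √10)
(10*l(2, -3))*(-5) = (10*√10)*(-5) = -50*√10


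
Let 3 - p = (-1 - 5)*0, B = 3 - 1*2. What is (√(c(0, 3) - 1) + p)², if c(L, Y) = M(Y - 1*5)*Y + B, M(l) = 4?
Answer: 21 + 12*√3 ≈ 41.785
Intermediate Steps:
B = 1 (B = 3 - 2 = 1)
c(L, Y) = 1 + 4*Y (c(L, Y) = 4*Y + 1 = 1 + 4*Y)
p = 3 (p = 3 - (-1 - 5)*0 = 3 - (-6)*0 = 3 - 1*0 = 3 + 0 = 3)
(√(c(0, 3) - 1) + p)² = (√((1 + 4*3) - 1) + 3)² = (√((1 + 12) - 1) + 3)² = (√(13 - 1) + 3)² = (√12 + 3)² = (2*√3 + 3)² = (3 + 2*√3)²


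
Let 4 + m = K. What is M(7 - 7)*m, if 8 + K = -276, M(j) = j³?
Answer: 0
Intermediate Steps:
K = -284 (K = -8 - 276 = -284)
m = -288 (m = -4 - 284 = -288)
M(7 - 7)*m = (7 - 7)³*(-288) = 0³*(-288) = 0*(-288) = 0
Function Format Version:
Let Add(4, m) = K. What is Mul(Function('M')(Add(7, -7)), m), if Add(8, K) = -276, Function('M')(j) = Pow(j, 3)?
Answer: 0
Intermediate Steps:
K = -284 (K = Add(-8, -276) = -284)
m = -288 (m = Add(-4, -284) = -288)
Mul(Function('M')(Add(7, -7)), m) = Mul(Pow(Add(7, -7), 3), -288) = Mul(Pow(0, 3), -288) = Mul(0, -288) = 0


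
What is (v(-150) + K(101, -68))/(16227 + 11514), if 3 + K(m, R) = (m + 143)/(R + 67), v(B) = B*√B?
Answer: -247/27741 - 250*I*√6/9247 ≈ -0.0089038 - 0.066224*I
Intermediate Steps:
v(B) = B^(3/2)
K(m, R) = -3 + (143 + m)/(67 + R) (K(m, R) = -3 + (m + 143)/(R + 67) = -3 + (143 + m)/(67 + R))
(v(-150) + K(101, -68))/(16227 + 11514) = ((-150)^(3/2) + (-58 + 101 - 3*(-68))/(67 - 68))/(16227 + 11514) = (-750*I*√6 + (-58 + 101 + 204)/(-1))/27741 = (-750*I*√6 - 1*247)*(1/27741) = (-750*I*√6 - 247)*(1/27741) = (-247 - 750*I*√6)*(1/27741) = -247/27741 - 250*I*√6/9247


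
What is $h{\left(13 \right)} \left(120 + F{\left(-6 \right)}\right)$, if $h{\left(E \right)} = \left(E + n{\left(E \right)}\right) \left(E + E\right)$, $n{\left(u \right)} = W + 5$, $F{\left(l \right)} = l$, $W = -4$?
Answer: $41496$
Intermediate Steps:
$n{\left(u \right)} = 1$ ($n{\left(u \right)} = -4 + 5 = 1$)
$h{\left(E \right)} = 2 E \left(1 + E\right)$ ($h{\left(E \right)} = \left(E + 1\right) \left(E + E\right) = \left(1 + E\right) 2 E = 2 E \left(1 + E\right)$)
$h{\left(13 \right)} \left(120 + F{\left(-6 \right)}\right) = 2 \cdot 13 \left(1 + 13\right) \left(120 - 6\right) = 2 \cdot 13 \cdot 14 \cdot 114 = 364 \cdot 114 = 41496$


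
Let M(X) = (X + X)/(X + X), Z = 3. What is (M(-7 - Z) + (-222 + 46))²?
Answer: 30625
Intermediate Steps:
M(X) = 1 (M(X) = (2*X)/((2*X)) = (2*X)*(1/(2*X)) = 1)
(M(-7 - Z) + (-222 + 46))² = (1 + (-222 + 46))² = (1 - 176)² = (-175)² = 30625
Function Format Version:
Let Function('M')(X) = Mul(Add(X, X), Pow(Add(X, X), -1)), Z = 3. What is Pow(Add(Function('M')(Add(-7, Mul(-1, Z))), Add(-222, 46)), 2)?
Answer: 30625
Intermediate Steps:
Function('M')(X) = 1 (Function('M')(X) = Mul(Mul(2, X), Pow(Mul(2, X), -1)) = Mul(Mul(2, X), Mul(Rational(1, 2), Pow(X, -1))) = 1)
Pow(Add(Function('M')(Add(-7, Mul(-1, Z))), Add(-222, 46)), 2) = Pow(Add(1, Add(-222, 46)), 2) = Pow(Add(1, -176), 2) = Pow(-175, 2) = 30625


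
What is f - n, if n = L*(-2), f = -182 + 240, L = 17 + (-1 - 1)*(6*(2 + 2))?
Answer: -4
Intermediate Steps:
L = -31 (L = 17 - 12*4 = 17 - 2*24 = 17 - 48 = -31)
f = 58
n = 62 (n = -31*(-2) = 62)
f - n = 58 - 1*62 = 58 - 62 = -4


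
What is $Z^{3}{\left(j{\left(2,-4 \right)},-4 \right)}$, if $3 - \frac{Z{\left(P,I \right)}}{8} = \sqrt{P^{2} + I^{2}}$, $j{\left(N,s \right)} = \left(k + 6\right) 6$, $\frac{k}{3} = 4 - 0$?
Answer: $53835264 - 23975936 \sqrt{730} \approx -5.9396 \cdot 10^{8}$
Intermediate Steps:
$k = 12$ ($k = 3 \left(4 - 0\right) = 3 \left(4 + 0\right) = 3 \cdot 4 = 12$)
$j{\left(N,s \right)} = 108$ ($j{\left(N,s \right)} = \left(12 + 6\right) 6 = 18 \cdot 6 = 108$)
$Z{\left(P,I \right)} = 24 - 8 \sqrt{I^{2} + P^{2}}$ ($Z{\left(P,I \right)} = 24 - 8 \sqrt{P^{2} + I^{2}} = 24 - 8 \sqrt{I^{2} + P^{2}}$)
$Z^{3}{\left(j{\left(2,-4 \right)},-4 \right)} = \left(24 - 8 \sqrt{\left(-4\right)^{2} + 108^{2}}\right)^{3} = \left(24 - 8 \sqrt{16 + 11664}\right)^{3} = \left(24 - 8 \sqrt{11680}\right)^{3} = \left(24 - 8 \cdot 4 \sqrt{730}\right)^{3} = \left(24 - 32 \sqrt{730}\right)^{3}$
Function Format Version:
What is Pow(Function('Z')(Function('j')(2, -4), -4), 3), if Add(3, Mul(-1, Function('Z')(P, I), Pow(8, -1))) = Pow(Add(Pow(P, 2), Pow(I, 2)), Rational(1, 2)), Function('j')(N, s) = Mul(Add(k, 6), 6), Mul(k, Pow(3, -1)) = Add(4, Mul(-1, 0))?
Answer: Add(53835264, Mul(-23975936, Pow(730, Rational(1, 2)))) ≈ -5.9396e+8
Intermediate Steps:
k = 12 (k = Mul(3, Add(4, Mul(-1, 0))) = Mul(3, Add(4, 0)) = Mul(3, 4) = 12)
Function('j')(N, s) = 108 (Function('j')(N, s) = Mul(Add(12, 6), 6) = Mul(18, 6) = 108)
Function('Z')(P, I) = Add(24, Mul(-8, Pow(Add(Pow(I, 2), Pow(P, 2)), Rational(1, 2)))) (Function('Z')(P, I) = Add(24, Mul(-8, Pow(Add(Pow(P, 2), Pow(I, 2)), Rational(1, 2)))) = Add(24, Mul(-8, Pow(Add(Pow(I, 2), Pow(P, 2)), Rational(1, 2)))))
Pow(Function('Z')(Function('j')(2, -4), -4), 3) = Pow(Add(24, Mul(-8, Pow(Add(Pow(-4, 2), Pow(108, 2)), Rational(1, 2)))), 3) = Pow(Add(24, Mul(-8, Pow(Add(16, 11664), Rational(1, 2)))), 3) = Pow(Add(24, Mul(-8, Pow(11680, Rational(1, 2)))), 3) = Pow(Add(24, Mul(-8, Mul(4, Pow(730, Rational(1, 2))))), 3) = Pow(Add(24, Mul(-32, Pow(730, Rational(1, 2)))), 3)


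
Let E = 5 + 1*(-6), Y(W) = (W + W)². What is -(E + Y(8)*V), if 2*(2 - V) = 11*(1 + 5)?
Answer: 7937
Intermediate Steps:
Y(W) = 4*W² (Y(W) = (2*W)² = 4*W²)
V = -31 (V = 2 - 11*(1 + 5)/2 = 2 - 11*6/2 = 2 - ½*66 = 2 - 33 = -31)
E = -1 (E = 5 - 6 = -1)
-(E + Y(8)*V) = -(-1 + (4*8²)*(-31)) = -(-1 + (4*64)*(-31)) = -(-1 + 256*(-31)) = -(-1 - 7936) = -1*(-7937) = 7937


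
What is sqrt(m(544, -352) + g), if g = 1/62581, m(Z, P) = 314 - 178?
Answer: sqrt(532627954877)/62581 ≈ 11.662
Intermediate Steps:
m(Z, P) = 136
g = 1/62581 ≈ 1.5979e-5
sqrt(m(544, -352) + g) = sqrt(136 + 1/62581) = sqrt(8511017/62581) = sqrt(532627954877)/62581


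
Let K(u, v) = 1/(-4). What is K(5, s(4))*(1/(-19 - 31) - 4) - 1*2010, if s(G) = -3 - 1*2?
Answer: -401799/200 ≈ -2009.0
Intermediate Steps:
s(G) = -5 (s(G) = -3 - 2 = -5)
K(u, v) = -1/4
K(5, s(4))*(1/(-19 - 31) - 4) - 1*2010 = -(1/(-19 - 31) - 4)/4 - 1*2010 = -(1/(-50) - 4)/4 - 2010 = -(-1/50 - 4)/4 - 2010 = -1/4*(-201/50) - 2010 = 201/200 - 2010 = -401799/200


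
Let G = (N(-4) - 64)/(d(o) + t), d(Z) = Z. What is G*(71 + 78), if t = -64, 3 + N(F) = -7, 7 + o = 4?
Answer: 11026/67 ≈ 164.57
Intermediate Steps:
o = -3 (o = -7 + 4 = -3)
N(F) = -10 (N(F) = -3 - 7 = -10)
G = 74/67 (G = (-10 - 64)/(-3 - 64) = -74/(-67) = -74*(-1/67) = 74/67 ≈ 1.1045)
G*(71 + 78) = 74*(71 + 78)/67 = (74/67)*149 = 11026/67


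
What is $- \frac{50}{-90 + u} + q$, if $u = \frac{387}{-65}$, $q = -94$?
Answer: $- \frac{583028}{6237} \approx -93.479$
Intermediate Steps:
$u = - \frac{387}{65}$ ($u = 387 \left(- \frac{1}{65}\right) = - \frac{387}{65} \approx -5.9538$)
$- \frac{50}{-90 + u} + q = - \frac{50}{-90 - \frac{387}{65}} - 94 = - \frac{50}{- \frac{6237}{65}} - 94 = \left(-50\right) \left(- \frac{65}{6237}\right) - 94 = \frac{3250}{6237} - 94 = - \frac{583028}{6237}$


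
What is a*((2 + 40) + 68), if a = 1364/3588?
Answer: 37510/897 ≈ 41.817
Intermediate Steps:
a = 341/897 (a = 1364*(1/3588) = 341/897 ≈ 0.38016)
a*((2 + 40) + 68) = 341*((2 + 40) + 68)/897 = 341*(42 + 68)/897 = (341/897)*110 = 37510/897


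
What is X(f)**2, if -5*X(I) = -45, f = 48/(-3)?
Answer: 81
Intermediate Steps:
f = -16 (f = 48*(-1/3) = -16)
X(I) = 9 (X(I) = -1/5*(-45) = 9)
X(f)**2 = 9**2 = 81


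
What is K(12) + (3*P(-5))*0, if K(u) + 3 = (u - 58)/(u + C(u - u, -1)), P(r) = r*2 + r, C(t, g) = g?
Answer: -79/11 ≈ -7.1818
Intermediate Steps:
P(r) = 3*r (P(r) = 2*r + r = 3*r)
K(u) = -3 + (-58 + u)/(-1 + u) (K(u) = -3 + (u - 58)/(u - 1) = -3 + (-58 + u)/(-1 + u))
K(12) + (3*P(-5))*0 = (-55 - 2*12)/(-1 + 12) + (3*(3*(-5)))*0 = (-55 - 24)/11 + (3*(-15))*0 = (1/11)*(-79) - 45*0 = -79/11 + 0 = -79/11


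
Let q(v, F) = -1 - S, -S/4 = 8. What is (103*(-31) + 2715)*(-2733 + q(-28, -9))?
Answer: 1291556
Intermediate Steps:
S = -32 (S = -4*8 = -32)
q(v, F) = 31 (q(v, F) = -1 - 1*(-32) = -1 + 32 = 31)
(103*(-31) + 2715)*(-2733 + q(-28, -9)) = (103*(-31) + 2715)*(-2733 + 31) = (-3193 + 2715)*(-2702) = -478*(-2702) = 1291556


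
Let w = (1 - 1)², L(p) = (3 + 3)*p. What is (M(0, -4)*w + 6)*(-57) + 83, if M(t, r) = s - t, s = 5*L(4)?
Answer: -259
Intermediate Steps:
L(p) = 6*p
s = 120 (s = 5*(6*4) = 5*24 = 120)
w = 0 (w = 0² = 0)
M(t, r) = 120 - t
(M(0, -4)*w + 6)*(-57) + 83 = ((120 - 1*0)*0 + 6)*(-57) + 83 = ((120 + 0)*0 + 6)*(-57) + 83 = (120*0 + 6)*(-57) + 83 = (0 + 6)*(-57) + 83 = 6*(-57) + 83 = -342 + 83 = -259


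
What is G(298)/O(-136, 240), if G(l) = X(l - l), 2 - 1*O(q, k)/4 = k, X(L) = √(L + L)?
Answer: 0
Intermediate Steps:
X(L) = √2*√L (X(L) = √(2*L) = √2*√L)
O(q, k) = 8 - 4*k
G(l) = 0 (G(l) = √2*√(l - l) = √2*√0 = √2*0 = 0)
G(298)/O(-136, 240) = 0/(8 - 4*240) = 0/(8 - 960) = 0/(-952) = 0*(-1/952) = 0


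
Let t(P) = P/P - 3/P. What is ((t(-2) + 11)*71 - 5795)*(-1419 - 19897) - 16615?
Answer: 103078219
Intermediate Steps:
t(P) = 1 - 3/P
((t(-2) + 11)*71 - 5795)*(-1419 - 19897) - 16615 = (((-3 - 2)/(-2) + 11)*71 - 5795)*(-1419 - 19897) - 16615 = ((-½*(-5) + 11)*71 - 5795)*(-21316) - 16615 = ((5/2 + 11)*71 - 5795)*(-21316) - 16615 = ((27/2)*71 - 5795)*(-21316) - 16615 = (1917/2 - 5795)*(-21316) - 16615 = -9673/2*(-21316) - 16615 = 103094834 - 16615 = 103078219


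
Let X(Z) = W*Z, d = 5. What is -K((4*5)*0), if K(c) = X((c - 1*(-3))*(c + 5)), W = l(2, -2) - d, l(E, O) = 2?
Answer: 45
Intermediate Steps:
W = -3 (W = 2 - 1*5 = 2 - 5 = -3)
X(Z) = -3*Z
K(c) = -3*(3 + c)*(5 + c) (K(c) = -3*(c - 1*(-3))*(c + 5) = -3*(c + 3)*(5 + c) = -3*(3 + c)*(5 + c))
-K((4*5)*0) = -(-45 - 24*4*5*0 - 3*((4*5)*0)**2) = -(-45 - 480*0 - 3*(20*0)**2) = -(-45 - 24*0 - 3*0**2) = -(-45 + 0 - 3*0) = -(-45 + 0 + 0) = -1*(-45) = 45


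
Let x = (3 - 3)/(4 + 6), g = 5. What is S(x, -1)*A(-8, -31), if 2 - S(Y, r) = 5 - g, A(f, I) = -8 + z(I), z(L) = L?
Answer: -78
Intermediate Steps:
A(f, I) = -8 + I
x = 0 (x = 0/10 = 0*(⅒) = 0)
S(Y, r) = 2 (S(Y, r) = 2 - (5 - 1*5) = 2 - (5 - 5) = 2 - 1*0 = 2 + 0 = 2)
S(x, -1)*A(-8, -31) = 2*(-8 - 31) = 2*(-39) = -78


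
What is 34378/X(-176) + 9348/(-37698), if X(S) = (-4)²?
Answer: 107986023/50264 ≈ 2148.4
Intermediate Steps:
X(S) = 16
34378/X(-176) + 9348/(-37698) = 34378/16 + 9348/(-37698) = 34378*(1/16) + 9348*(-1/37698) = 17189/8 - 1558/6283 = 107986023/50264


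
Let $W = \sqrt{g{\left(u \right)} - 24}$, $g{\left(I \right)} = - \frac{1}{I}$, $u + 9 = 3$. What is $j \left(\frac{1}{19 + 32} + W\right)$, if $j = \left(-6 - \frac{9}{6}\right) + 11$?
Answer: $\frac{7}{102} + \frac{7 i \sqrt{858}}{12} \approx 0.068627 + 17.087 i$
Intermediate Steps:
$u = -6$ ($u = -9 + 3 = -6$)
$W = \frac{i \sqrt{858}}{6}$ ($W = \sqrt{- \frac{1}{-6} - 24} = \sqrt{\left(-1\right) \left(- \frac{1}{6}\right) - 24} = \sqrt{\frac{1}{6} - 24} = \sqrt{- \frac{143}{6}} = \frac{i \sqrt{858}}{6} \approx 4.8819 i$)
$j = \frac{7}{2}$ ($j = \left(-6 - \frac{3}{2}\right) + 11 = - \frac{15}{2} + 11 = \frac{7}{2} \approx 3.5$)
$j \left(\frac{1}{19 + 32} + W\right) = \frac{7 \left(\frac{1}{19 + 32} + \frac{i \sqrt{858}}{6}\right)}{2} = \frac{7 \left(\frac{1}{51} + \frac{i \sqrt{858}}{6}\right)}{2} = \frac{7}{102} + \frac{7 i \sqrt{858}}{12}$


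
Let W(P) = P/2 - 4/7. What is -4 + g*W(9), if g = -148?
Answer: -4098/7 ≈ -585.43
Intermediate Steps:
W(P) = -4/7 + P/2 (W(P) = P*(½) - 4*⅐ = P/2 - 4/7 = -4/7 + P/2)
-4 + g*W(9) = -4 - 148*(-4/7 + (½)*9) = -4 - 148*(-4/7 + 9/2) = -4 - 148*55/14 = -4 - 4070/7 = -4098/7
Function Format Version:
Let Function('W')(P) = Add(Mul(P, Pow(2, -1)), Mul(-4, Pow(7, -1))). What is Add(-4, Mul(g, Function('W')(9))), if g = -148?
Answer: Rational(-4098, 7) ≈ -585.43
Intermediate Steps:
Function('W')(P) = Add(Rational(-4, 7), Mul(Rational(1, 2), P)) (Function('W')(P) = Add(Mul(P, Rational(1, 2)), Mul(-4, Rational(1, 7))) = Add(Mul(Rational(1, 2), P), Rational(-4, 7)) = Add(Rational(-4, 7), Mul(Rational(1, 2), P)))
Add(-4, Mul(g, Function('W')(9))) = Add(-4, Mul(-148, Add(Rational(-4, 7), Mul(Rational(1, 2), 9)))) = Add(-4, Mul(-148, Add(Rational(-4, 7), Rational(9, 2)))) = Add(-4, Mul(-148, Rational(55, 14))) = Add(-4, Rational(-4070, 7)) = Rational(-4098, 7)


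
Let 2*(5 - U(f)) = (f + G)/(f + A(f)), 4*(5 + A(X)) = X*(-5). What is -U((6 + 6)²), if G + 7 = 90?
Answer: -637/82 ≈ -7.7683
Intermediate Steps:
G = 83 (G = -7 + 90 = 83)
A(X) = -5 - 5*X/4 (A(X) = -5 + (X*(-5))/4 = -5 + (-5*X)/4 = -5 - 5*X/4)
U(f) = 5 - (83 + f)/(2*(-5 - f/4)) (U(f) = 5 - (f + 83)/(2*(f + (-5 - 5*f/4))) = 5 - (83 + f)/(2*(-5 - f/4)))
-U((6 + 6)²) = -7*(38 + (6 + 6)²)/(20 + (6 + 6)²) = -7*(38 + 12²)/(20 + 12²) = -7*(38 + 144)/(20 + 144) = -7*182/164 = -1*637/82 = -637/82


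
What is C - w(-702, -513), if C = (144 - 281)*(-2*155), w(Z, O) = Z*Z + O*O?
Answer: -713503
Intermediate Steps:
w(Z, O) = O² + Z² (w(Z, O) = Z² + O² = O² + Z²)
C = 42470 (C = -137*(-310) = 42470)
C - w(-702, -513) = 42470 - ((-513)² + (-702)²) = 42470 - (263169 + 492804) = 42470 - 1*755973 = 42470 - 755973 = -713503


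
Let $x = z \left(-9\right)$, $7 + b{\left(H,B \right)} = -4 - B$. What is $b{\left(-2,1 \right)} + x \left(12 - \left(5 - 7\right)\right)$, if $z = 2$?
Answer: $-264$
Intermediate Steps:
$b{\left(H,B \right)} = -11 - B$ ($b{\left(H,B \right)} = -7 - \left(4 + B\right) = -11 - B$)
$x = -18$ ($x = 2 \left(-9\right) = -18$)
$b{\left(-2,1 \right)} + x \left(12 - \left(5 - 7\right)\right) = \left(-11 - 1\right) - 18 \left(12 - \left(5 - 7\right)\right) = \left(-11 - 1\right) - 18 \left(12 - -2\right) = -12 - 18 \left(12 + 2\right) = -12 - 252 = -264$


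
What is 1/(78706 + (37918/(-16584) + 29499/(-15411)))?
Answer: 42596004/3352382163205 ≈ 1.2706e-5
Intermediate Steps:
1/(78706 + (37918/(-16584) + 29499/(-15411))) = 1/(78706 + (37918*(-1/16584) + 29499*(-1/15411))) = 1/(78706 + (-18959/8292 - 9833/5137)) = 1/(78706 - 178927619/42596004) = 1/(3352382163205/42596004) = 42596004/3352382163205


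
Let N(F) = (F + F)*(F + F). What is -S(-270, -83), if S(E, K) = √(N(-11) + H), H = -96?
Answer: -2*√97 ≈ -19.698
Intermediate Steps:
N(F) = 4*F² (N(F) = (2*F)*(2*F) = 4*F²)
S(E, K) = 2*√97 (S(E, K) = √(4*(-11)² - 96) = √(4*121 - 96) = √(484 - 96) = √388 = 2*√97)
-S(-270, -83) = -2*√97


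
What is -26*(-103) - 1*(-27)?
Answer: 2705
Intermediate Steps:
-26*(-103) - 1*(-27) = 2678 + 27 = 2705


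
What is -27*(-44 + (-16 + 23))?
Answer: 999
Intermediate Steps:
-27*(-44 + (-16 + 23)) = -27*(-44 + 7) = -27*(-37) = 999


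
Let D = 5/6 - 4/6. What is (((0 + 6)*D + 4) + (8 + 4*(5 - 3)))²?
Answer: 441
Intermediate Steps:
D = ⅙ (D = 5*(⅙) - 4*⅙ = ⅚ - ⅔ = ⅙ ≈ 0.16667)
(((0 + 6)*D + 4) + (8 + 4*(5 - 3)))² = (((0 + 6)*(⅙) + 4) + (8 + 4*(5 - 3)))² = ((6*(⅙) + 4) + (8 + 4*2))² = ((1 + 4) + (8 + 8))² = (5 + 16)² = 21² = 441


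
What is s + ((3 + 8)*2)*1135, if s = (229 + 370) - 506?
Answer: 25063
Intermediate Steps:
s = 93 (s = 599 - 506 = 93)
s + ((3 + 8)*2)*1135 = 93 + ((3 + 8)*2)*1135 = 93 + (11*2)*1135 = 93 + 22*1135 = 93 + 24970 = 25063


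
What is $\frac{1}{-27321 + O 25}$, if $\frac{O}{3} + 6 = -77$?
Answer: $- \frac{1}{33546} \approx -2.981 \cdot 10^{-5}$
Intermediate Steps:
$O = -249$ ($O = -18 + 3 \left(-77\right) = -18 - 231 = -249$)
$\frac{1}{-27321 + O 25} = \frac{1}{-27321 - 6225} = \frac{1}{-33546} = - \frac{1}{33546}$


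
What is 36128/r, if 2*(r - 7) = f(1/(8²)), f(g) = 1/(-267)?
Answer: 19292352/3737 ≈ 5162.5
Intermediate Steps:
f(g) = -1/267
r = 3737/534 (r = 7 + (½)*(-1/267) = 7 - 1/534 = 3737/534 ≈ 6.9981)
36128/r = 36128/(3737/534) = 36128*(534/3737) = 19292352/3737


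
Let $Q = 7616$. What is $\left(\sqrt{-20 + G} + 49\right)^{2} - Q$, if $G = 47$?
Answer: $-5188 + 294 \sqrt{3} \approx -4678.8$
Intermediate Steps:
$\left(\sqrt{-20 + G} + 49\right)^{2} - Q = \left(\sqrt{-20 + 47} + 49\right)^{2} - 7616 = \left(\sqrt{27} + 49\right)^{2} - 7616 = \left(3 \sqrt{3} + 49\right)^{2} - 7616 = \left(49 + 3 \sqrt{3}\right)^{2} - 7616 = -7616 + \left(49 + 3 \sqrt{3}\right)^{2}$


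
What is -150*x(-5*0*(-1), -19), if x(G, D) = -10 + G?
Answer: 1500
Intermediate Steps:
-150*x(-5*0*(-1), -19) = -150*(-10 - 5*0*(-1)) = -150*(-10 + 0*(-1)) = -150*(-10 + 0) = -150*(-10) = 1500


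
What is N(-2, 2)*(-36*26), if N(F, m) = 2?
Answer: -1872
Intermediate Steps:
N(-2, 2)*(-36*26) = 2*(-36*26) = 2*(-936) = -1872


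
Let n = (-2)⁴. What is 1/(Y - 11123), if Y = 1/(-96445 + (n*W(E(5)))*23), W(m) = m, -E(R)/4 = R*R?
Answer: -133245/1482084136 ≈ -8.9904e-5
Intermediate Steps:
n = 16
E(R) = -4*R² (E(R) = -4*R*R = -4*R²)
Y = -1/133245 (Y = 1/(-96445 + (16*(-4*5²))*23) = 1/(-96445 + (16*(-4*25))*23) = 1/(-96445 + (16*(-100))*23) = 1/(-96445 - 1600*23) = 1/(-96445 - 36800) = 1/(-133245) = -1/133245 ≈ -7.5050e-6)
1/(Y - 11123) = 1/(-1/133245 - 11123) = 1/(-1482084136/133245) = -133245/1482084136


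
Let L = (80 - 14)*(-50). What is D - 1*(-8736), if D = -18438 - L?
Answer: -6402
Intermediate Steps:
L = -3300 (L = 66*(-50) = -3300)
D = -15138 (D = -18438 - 1*(-3300) = -18438 + 3300 = -15138)
D - 1*(-8736) = -15138 - 1*(-8736) = -15138 + 8736 = -6402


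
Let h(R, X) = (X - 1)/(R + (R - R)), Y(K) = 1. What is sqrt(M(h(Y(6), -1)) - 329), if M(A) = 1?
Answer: 2*I*sqrt(82) ≈ 18.111*I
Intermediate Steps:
h(R, X) = (-1 + X)/R (h(R, X) = (-1 + X)/(R + 0) = (-1 + X)/R)
sqrt(M(h(Y(6), -1)) - 329) = sqrt(1 - 329) = sqrt(-328) = 2*I*sqrt(82)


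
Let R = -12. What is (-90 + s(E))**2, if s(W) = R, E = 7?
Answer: 10404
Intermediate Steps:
s(W) = -12
(-90 + s(E))**2 = (-90 - 12)**2 = (-102)**2 = 10404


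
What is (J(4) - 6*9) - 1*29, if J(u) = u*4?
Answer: -67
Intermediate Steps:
J(u) = 4*u
(J(4) - 6*9) - 1*29 = (4*4 - 6*9) - 1*29 = (16 - 54) - 29 = -38 - 29 = -67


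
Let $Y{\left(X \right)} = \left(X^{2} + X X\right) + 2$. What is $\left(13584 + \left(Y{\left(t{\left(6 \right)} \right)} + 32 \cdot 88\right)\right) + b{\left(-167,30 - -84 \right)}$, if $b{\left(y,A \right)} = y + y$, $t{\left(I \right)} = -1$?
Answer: $16070$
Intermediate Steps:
$Y{\left(X \right)} = 2 + 2 X^{2}$ ($Y{\left(X \right)} = \left(X^{2} + X^{2}\right) + 2 = 2 X^{2} + 2 = 2 + 2 X^{2}$)
$b{\left(y,A \right)} = 2 y$
$\left(13584 + \left(Y{\left(t{\left(6 \right)} \right)} + 32 \cdot 88\right)\right) + b{\left(-167,30 - -84 \right)} = \left(13584 + \left(\left(2 + 2 \left(-1\right)^{2}\right) + 32 \cdot 88\right)\right) + 2 \left(-167\right) = \left(13584 + \left(\left(2 + 2 \cdot 1\right) + 2816\right)\right) - 334 = \left(13584 + \left(\left(2 + 2\right) + 2816\right)\right) - 334 = \left(13584 + \left(4 + 2816\right)\right) - 334 = \left(13584 + 2820\right) - 334 = 16404 - 334 = 16070$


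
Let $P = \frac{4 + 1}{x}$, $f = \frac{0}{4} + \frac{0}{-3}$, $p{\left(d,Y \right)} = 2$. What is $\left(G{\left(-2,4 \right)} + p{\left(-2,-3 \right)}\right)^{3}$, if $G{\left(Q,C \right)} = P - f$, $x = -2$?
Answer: $- \frac{1}{8} \approx -0.125$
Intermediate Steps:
$f = 0$ ($f = 0 \cdot \frac{1}{4} + 0 \left(- \frac{1}{3}\right) = 0 + 0 = 0$)
$P = - \frac{5}{2}$ ($P = \frac{4 + 1}{-2} = \left(- \frac{1}{2}\right) 5 = - \frac{5}{2} \approx -2.5$)
$G{\left(Q,C \right)} = - \frac{5}{2}$ ($G{\left(Q,C \right)} = - \frac{5}{2} - 0 = - \frac{5}{2} + 0 = - \frac{5}{2}$)
$\left(G{\left(-2,4 \right)} + p{\left(-2,-3 \right)}\right)^{3} = \left(- \frac{5}{2} + 2\right)^{3} = \left(- \frac{1}{2}\right)^{3} = - \frac{1}{8}$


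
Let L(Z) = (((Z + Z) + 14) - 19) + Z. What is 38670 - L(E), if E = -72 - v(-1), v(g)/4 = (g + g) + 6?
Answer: 38939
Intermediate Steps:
v(g) = 24 + 8*g (v(g) = 4*((g + g) + 6) = 4*(2*g + 6) = 4*(6 + 2*g) = 24 + 8*g)
E = -88 (E = -72 - (24 + 8*(-1)) = -72 - (24 - 8) = -72 - 1*16 = -72 - 16 = -88)
L(Z) = -5 + 3*Z (L(Z) = ((2*Z + 14) - 19) + Z = ((14 + 2*Z) - 19) + Z = (-5 + 2*Z) + Z = -5 + 3*Z)
38670 - L(E) = 38670 - (-5 + 3*(-88)) = 38670 - (-5 - 264) = 38670 - 1*(-269) = 38670 + 269 = 38939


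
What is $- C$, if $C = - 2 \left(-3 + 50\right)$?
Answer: $94$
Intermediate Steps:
$C = -94$ ($C = \left(-2\right) 47 = -94$)
$- C = \left(-1\right) \left(-94\right) = 94$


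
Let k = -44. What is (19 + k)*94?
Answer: -2350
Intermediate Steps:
(19 + k)*94 = (19 - 44)*94 = -25*94 = -2350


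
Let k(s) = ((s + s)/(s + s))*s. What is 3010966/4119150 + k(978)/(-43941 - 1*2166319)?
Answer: 47507065589/65031374850 ≈ 0.73053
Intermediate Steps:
k(s) = s (k(s) = ((2*s)/((2*s)))*s = ((2*s)*(1/(2*s)))*s = 1*s = s)
3010966/4119150 + k(978)/(-43941 - 1*2166319) = 3010966/4119150 + 978/(-43941 - 1*2166319) = 3010966*(1/4119150) + 978/(-43941 - 2166319) = 215069/294225 + 978/(-2210260) = 215069/294225 + 978*(-1/2210260) = 215069/294225 - 489/1105130 = 47507065589/65031374850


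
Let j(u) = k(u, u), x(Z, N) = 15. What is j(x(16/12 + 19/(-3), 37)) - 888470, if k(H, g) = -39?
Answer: -888509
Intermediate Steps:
j(u) = -39
j(x(16/12 + 19/(-3), 37)) - 888470 = -39 - 888470 = -888509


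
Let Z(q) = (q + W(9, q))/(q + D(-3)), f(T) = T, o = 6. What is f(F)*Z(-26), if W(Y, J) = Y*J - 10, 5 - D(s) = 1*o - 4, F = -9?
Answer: -2430/23 ≈ -105.65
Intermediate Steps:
D(s) = 3 (D(s) = 5 - (1*6 - 4) = 5 - (6 - 4) = 5 - 1*2 = 5 - 2 = 3)
W(Y, J) = -10 + J*Y (W(Y, J) = J*Y - 10 = -10 + J*Y)
Z(q) = (-10 + 10*q)/(3 + q) (Z(q) = (q + (-10 + q*9))/(q + 3) = (q + (-10 + 9*q))/(3 + q) = (-10 + 10*q)/(3 + q))
f(F)*Z(-26) = -90*(-1 - 26)/(3 - 26) = -90*(-27)/(-23) = -90*(-1)*(-27)/23 = -9*270/23 = -2430/23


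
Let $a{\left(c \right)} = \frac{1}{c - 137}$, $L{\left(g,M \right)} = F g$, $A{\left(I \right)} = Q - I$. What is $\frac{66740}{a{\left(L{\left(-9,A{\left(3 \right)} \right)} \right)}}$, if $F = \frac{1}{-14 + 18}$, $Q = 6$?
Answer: $-9293545$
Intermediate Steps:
$A{\left(I \right)} = 6 - I$
$F = \frac{1}{4} \approx 0.25$
$L{\left(g,M \right)} = \frac{g}{4}$
$a{\left(c \right)} = \frac{1}{-137 + c}$
$\frac{66740}{a{\left(L{\left(-9,A{\left(3 \right)} \right)} \right)}} = \frac{66740}{\frac{1}{-137 + \frac{1}{4} \left(-9\right)}} = \frac{66740}{\frac{1}{-137 - \frac{9}{4}}} = \frac{66740}{\frac{1}{- \frac{557}{4}}} = \frac{66740}{- \frac{4}{557}} = 66740 \left(- \frac{557}{4}\right) = -9293545$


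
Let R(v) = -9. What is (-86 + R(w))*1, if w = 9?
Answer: -95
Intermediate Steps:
(-86 + R(w))*1 = (-86 - 9)*1 = -95*1 = -95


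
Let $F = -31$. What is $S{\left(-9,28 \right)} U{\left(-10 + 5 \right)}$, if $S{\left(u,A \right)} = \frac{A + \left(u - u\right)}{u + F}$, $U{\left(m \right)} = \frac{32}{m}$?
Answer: $\frac{112}{25} \approx 4.48$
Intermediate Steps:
$S{\left(u,A \right)} = \frac{A}{-31 + u}$ ($S{\left(u,A \right)} = \frac{A + \left(u - u\right)}{u - 31} = \frac{A + 0}{-31 + u} = \frac{A}{-31 + u}$)
$S{\left(-9,28 \right)} U{\left(-10 + 5 \right)} = \frac{28}{-31 - 9} \frac{32}{-10 + 5} = \frac{28}{-40} \frac{32}{-5} = 28 \left(- \frac{1}{40}\right) 32 \left(- \frac{1}{5}\right) = \left(- \frac{7}{10}\right) \left(- \frac{32}{5}\right) = \frac{112}{25}$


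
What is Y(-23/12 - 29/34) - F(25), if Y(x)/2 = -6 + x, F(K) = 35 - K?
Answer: -2809/102 ≈ -27.539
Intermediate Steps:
Y(x) = -12 + 2*x (Y(x) = 2*(-6 + x) = -12 + 2*x)
Y(-23/12 - 29/34) - F(25) = (-12 + 2*(-23/12 - 29/34)) - (35 - 1*25) = (-12 + 2*(-23*1/12 - 29*1/34)) - (35 - 25) = (-12 + 2*(-23/12 - 29/34)) - 1*10 = (-12 + 2*(-565/204)) - 10 = (-12 - 565/102) - 10 = -1789/102 - 10 = -2809/102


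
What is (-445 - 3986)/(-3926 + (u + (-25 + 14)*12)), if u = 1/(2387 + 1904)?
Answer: 19013421/17412877 ≈ 1.0919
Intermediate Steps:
u = 1/4291 ≈ 0.00023305
(-445 - 3986)/(-3926 + (u + (-25 + 14)*12)) = (-445 - 3986)/(-3926 + (1/4291 + (-25 + 14)*12)) = -4431/(-3926 + (1/4291 - 11*12)) = -4431/(-3926 + (1/4291 - 132)) = -4431/(-3926 - 566411/4291) = -4431/(-17412877/4291) = -4431*(-4291/17412877) = 19013421/17412877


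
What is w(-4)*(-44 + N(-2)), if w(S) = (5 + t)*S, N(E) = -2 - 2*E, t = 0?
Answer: 840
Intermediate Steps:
w(S) = 5*S (w(S) = (5 + 0)*S = 5*S)
w(-4)*(-44 + N(-2)) = (5*(-4))*(-44 + (-2 - 2*(-2))) = -20*(-44 + (-2 + 4)) = -20*(-44 + 2) = -20*(-42) = 840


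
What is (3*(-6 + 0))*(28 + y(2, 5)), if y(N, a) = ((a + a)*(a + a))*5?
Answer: -9504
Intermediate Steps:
y(N, a) = 20*a² (y(N, a) = ((2*a)*(2*a))*5 = (4*a²)*5 = 20*a²)
(3*(-6 + 0))*(28 + y(2, 5)) = (3*(-6 + 0))*(28 + 20*5²) = (3*(-6))*(28 + 20*25) = -18*(28 + 500) = -18*528 = -9504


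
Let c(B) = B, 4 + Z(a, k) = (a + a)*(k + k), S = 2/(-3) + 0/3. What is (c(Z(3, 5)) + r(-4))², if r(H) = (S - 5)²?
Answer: 628849/81 ≈ 7763.6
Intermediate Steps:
S = -⅔ (S = 2*(-⅓) + 0*(⅓) = -⅔ + 0 = -⅔ ≈ -0.66667)
Z(a, k) = -4 + 4*a*k (Z(a, k) = -4 + (a + a)*(k + k) = -4 + (2*a)*(2*k) = -4 + 4*a*k)
r(H) = 289/9 (r(H) = (-⅔ - 5)² = (-17/3)² = 289/9)
(c(Z(3, 5)) + r(-4))² = ((-4 + 4*3*5) + 289/9)² = ((-4 + 60) + 289/9)² = (56 + 289/9)² = (793/9)² = 628849/81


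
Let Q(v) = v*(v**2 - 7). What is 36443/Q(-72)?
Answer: -36443/372744 ≈ -0.097769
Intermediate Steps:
Q(v) = v*(-7 + v**2)
36443/Q(-72) = 36443/((-72*(-7 + (-72)**2))) = 36443/((-72*(-7 + 5184))) = 36443/((-72*5177)) = 36443/(-372744) = 36443*(-1/372744) = -36443/372744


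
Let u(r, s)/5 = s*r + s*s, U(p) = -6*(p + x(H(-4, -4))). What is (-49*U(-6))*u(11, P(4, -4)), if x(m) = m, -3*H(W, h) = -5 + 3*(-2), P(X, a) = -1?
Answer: 34300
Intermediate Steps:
H(W, h) = 11/3 (H(W, h) = -(-5 + 3*(-2))/3 = -(-5 - 6)/3 = -1/3*(-11) = 11/3)
U(p) = -22 - 6*p (U(p) = -6*(p + 11/3) = -6*(11/3 + p) = -22 - 6*p)
u(r, s) = 5*s**2 + 5*r*s (u(r, s) = 5*(s*r + s*s) = 5*(r*s + s**2) = 5*(s**2 + r*s) = 5*s**2 + 5*r*s)
(-49*U(-6))*u(11, P(4, -4)) = (-49*(-22 - 6*(-6)))*(5*(-1)*(11 - 1)) = (-49*(-22 + 36))*(5*(-1)*10) = -49*14*(-50) = -686*(-50) = 34300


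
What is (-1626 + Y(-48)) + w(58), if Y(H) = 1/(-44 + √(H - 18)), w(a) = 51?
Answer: -143327/91 - I*√66/2002 ≈ -1575.0 - 0.004058*I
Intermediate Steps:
Y(H) = 1/(-44 + √(-18 + H))
(-1626 + Y(-48)) + w(58) = (-1626 + 1/(-44 + √(-18 - 48))) + 51 = (-1626 + 1/(-44 + √(-66))) + 51 = (-1626 + 1/(-44 + I*√66)) + 51 = -1575 + 1/(-44 + I*√66)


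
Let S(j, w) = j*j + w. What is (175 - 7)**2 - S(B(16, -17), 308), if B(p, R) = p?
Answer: 27660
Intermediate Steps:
S(j, w) = w + j**2 (S(j, w) = j**2 + w = w + j**2)
(175 - 7)**2 - S(B(16, -17), 308) = (175 - 7)**2 - (308 + 16**2) = 168**2 - (308 + 256) = 28224 - 1*564 = 28224 - 564 = 27660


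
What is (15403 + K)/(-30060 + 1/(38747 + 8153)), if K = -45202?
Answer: 127052100/128164909 ≈ 0.99132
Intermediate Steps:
(15403 + K)/(-30060 + 1/(38747 + 8153)) = (15403 - 45202)/(-30060 + 1/(38747 + 8153)) = -29799/(-30060 + 1/46900) = -29799/(-1409813999/46900) = -29799*(-46900/1409813999) = 127052100/128164909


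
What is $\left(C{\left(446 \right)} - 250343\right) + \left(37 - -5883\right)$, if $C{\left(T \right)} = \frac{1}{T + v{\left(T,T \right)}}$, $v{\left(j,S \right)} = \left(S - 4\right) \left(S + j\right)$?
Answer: $- \frac{96476202329}{394710} \approx -2.4442 \cdot 10^{5}$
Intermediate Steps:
$v{\left(j,S \right)} = \left(-4 + S\right) \left(S + j\right)$
$C{\left(T \right)} = \frac{1}{- 7 T + 2 T^{2}}$ ($C{\left(T \right)} = \frac{1}{T + \left(T^{2} - 4 T - 4 T + T T\right)} = \frac{1}{T + \left(T^{2} - 4 T - 4 T + T^{2}\right)} = \frac{1}{T + \left(- 8 T + 2 T^{2}\right)} = \frac{1}{- 7 T + 2 T^{2}}$)
$\left(C{\left(446 \right)} - 250343\right) + \left(37 - -5883\right) = \left(\frac{1}{446 \left(-7 + 2 \cdot 446\right)} - 250343\right) + \left(37 - -5883\right) = \left(\frac{1}{446 \left(-7 + 892\right)} - 250343\right) + \left(37 + 5883\right) = \left(\frac{1}{446 \cdot 885} - 250343\right) + 5920 = \left(\frac{1}{446} \cdot \frac{1}{885} - 250343\right) + 5920 = \left(\frac{1}{394710} - 250343\right) + 5920 = - \frac{98812885529}{394710} + 5920 = - \frac{96476202329}{394710}$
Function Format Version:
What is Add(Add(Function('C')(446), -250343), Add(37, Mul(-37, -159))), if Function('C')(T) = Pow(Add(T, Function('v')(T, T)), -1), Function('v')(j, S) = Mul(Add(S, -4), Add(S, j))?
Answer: Rational(-96476202329, 394710) ≈ -2.4442e+5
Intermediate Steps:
Function('v')(j, S) = Mul(Add(-4, S), Add(S, j))
Function('C')(T) = Pow(Add(Mul(-7, T), Mul(2, Pow(T, 2))), -1) (Function('C')(T) = Pow(Add(T, Add(Pow(T, 2), Mul(-4, T), Mul(-4, T), Mul(T, T))), -1) = Pow(Add(T, Add(Pow(T, 2), Mul(-4, T), Mul(-4, T), Pow(T, 2))), -1) = Pow(Add(T, Add(Mul(-8, T), Mul(2, Pow(T, 2)))), -1) = Pow(Add(Mul(-7, T), Mul(2, Pow(T, 2))), -1))
Add(Add(Function('C')(446), -250343), Add(37, Mul(-37, -159))) = Add(Add(Mul(Pow(446, -1), Pow(Add(-7, Mul(2, 446)), -1)), -250343), Add(37, Mul(-37, -159))) = Add(Add(Mul(Rational(1, 446), Pow(Add(-7, 892), -1)), -250343), Add(37, 5883)) = Add(Add(Mul(Rational(1, 446), Pow(885, -1)), -250343), 5920) = Add(Add(Mul(Rational(1, 446), Rational(1, 885)), -250343), 5920) = Add(Add(Rational(1, 394710), -250343), 5920) = Add(Rational(-98812885529, 394710), 5920) = Rational(-96476202329, 394710)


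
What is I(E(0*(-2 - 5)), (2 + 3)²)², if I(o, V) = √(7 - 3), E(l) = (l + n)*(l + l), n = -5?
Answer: 4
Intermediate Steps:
E(l) = 2*l*(-5 + l) (E(l) = (l - 5)*(l + l) = (-5 + l)*(2*l) = 2*l*(-5 + l))
I(o, V) = 2 (I(o, V) = √4 = 2)
I(E(0*(-2 - 5)), (2 + 3)²)² = 2² = 4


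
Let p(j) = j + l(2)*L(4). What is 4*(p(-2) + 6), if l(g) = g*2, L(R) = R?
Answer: 80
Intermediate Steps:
l(g) = 2*g
p(j) = 16 + j (p(j) = j + (2*2)*4 = j + 4*4 = j + 16 = 16 + j)
4*(p(-2) + 6) = 4*((16 - 2) + 6) = 4*(14 + 6) = 4*20 = 80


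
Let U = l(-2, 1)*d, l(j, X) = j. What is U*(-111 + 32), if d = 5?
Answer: 790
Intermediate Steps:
U = -10 (U = -2*5 = -10)
U*(-111 + 32) = -10*(-111 + 32) = -10*(-79) = 790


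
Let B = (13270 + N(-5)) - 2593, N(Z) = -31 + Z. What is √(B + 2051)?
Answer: 2*√3173 ≈ 112.66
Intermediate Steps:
B = 10641 (B = (13270 + (-31 - 5)) - 2593 = (13270 - 36) - 2593 = 13234 - 2593 = 10641)
√(B + 2051) = √(10641 + 2051) = √12692 = 2*√3173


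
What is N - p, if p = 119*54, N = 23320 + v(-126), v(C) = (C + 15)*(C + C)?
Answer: 44866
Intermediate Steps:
v(C) = 2*C*(15 + C) (v(C) = (15 + C)*(2*C) = 2*C*(15 + C))
N = 51292 (N = 23320 + 2*(-126)*(15 - 126) = 23320 + 2*(-126)*(-111) = 23320 + 27972 = 51292)
p = 6426
N - p = 51292 - 1*6426 = 51292 - 6426 = 44866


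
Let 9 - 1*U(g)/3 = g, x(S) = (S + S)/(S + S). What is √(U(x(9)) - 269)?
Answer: 7*I*√5 ≈ 15.652*I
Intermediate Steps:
x(S) = 1 (x(S) = (2*S)/((2*S)) = (2*S)*(1/(2*S)) = 1)
U(g) = 27 - 3*g
√(U(x(9)) - 269) = √((27 - 3*1) - 269) = √((27 - 3) - 269) = √(24 - 269) = √(-245) = 7*I*√5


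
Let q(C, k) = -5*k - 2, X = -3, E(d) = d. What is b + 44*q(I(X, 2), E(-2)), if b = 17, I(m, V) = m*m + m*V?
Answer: 369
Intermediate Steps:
I(m, V) = m**2 + V*m
q(C, k) = -2 - 5*k
b + 44*q(I(X, 2), E(-2)) = 17 + 44*(-2 - 5*(-2)) = 17 + 44*(-2 + 10) = 17 + 44*8 = 17 + 352 = 369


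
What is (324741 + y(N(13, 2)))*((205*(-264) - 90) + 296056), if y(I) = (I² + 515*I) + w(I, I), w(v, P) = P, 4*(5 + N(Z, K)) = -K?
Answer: 155716537559/2 ≈ 7.7858e+10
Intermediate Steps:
N(Z, K) = -5 - K/4 (N(Z, K) = -5 + (-K)/4 = -5 - K/4)
y(I) = I² + 516*I (y(I) = (I² + 515*I) + I = I² + 516*I)
(324741 + y(N(13, 2)))*((205*(-264) - 90) + 296056) = (324741 + (-5 - ¼*2)*(516 + (-5 - ¼*2)))*((205*(-264) - 90) + 296056) = (324741 + (-5 - ½)*(516 + (-5 - ½)))*((-54120 - 90) + 296056) = (324741 - 11*(516 - 11/2)/2)*(-54210 + 296056) = (324741 - 11/2*1021/2)*241846 = (324741 - 11231/4)*241846 = (1287733/4)*241846 = 155716537559/2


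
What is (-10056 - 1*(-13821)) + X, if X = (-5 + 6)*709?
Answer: 4474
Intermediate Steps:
X = 709 (X = 1*709 = 709)
(-10056 - 1*(-13821)) + X = (-10056 - 1*(-13821)) + 709 = (-10056 + 13821) + 709 = 3765 + 709 = 4474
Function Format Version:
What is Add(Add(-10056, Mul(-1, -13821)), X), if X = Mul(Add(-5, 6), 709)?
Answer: 4474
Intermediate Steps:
X = 709 (X = Mul(1, 709) = 709)
Add(Add(-10056, Mul(-1, -13821)), X) = Add(Add(-10056, Mul(-1, -13821)), 709) = Add(Add(-10056, 13821), 709) = Add(3765, 709) = 4474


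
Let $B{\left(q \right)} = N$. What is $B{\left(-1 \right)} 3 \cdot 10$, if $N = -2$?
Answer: $-60$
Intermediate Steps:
$B{\left(q \right)} = -2$
$B{\left(-1 \right)} 3 \cdot 10 = \left(-2\right) 3 \cdot 10 = \left(-6\right) 10 = -60$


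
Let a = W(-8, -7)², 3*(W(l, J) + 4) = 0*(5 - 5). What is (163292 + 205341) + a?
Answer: 368649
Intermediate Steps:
W(l, J) = -4 (W(l, J) = -4 + (0*(5 - 5))/3 = -4 + (0*0)/3 = -4 + (⅓)*0 = -4 + 0 = -4)
a = 16 (a = (-4)² = 16)
(163292 + 205341) + a = (163292 + 205341) + 16 = 368633 + 16 = 368649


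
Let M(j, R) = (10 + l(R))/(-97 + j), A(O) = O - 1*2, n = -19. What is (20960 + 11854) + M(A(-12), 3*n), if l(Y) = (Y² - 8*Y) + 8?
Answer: 1212877/37 ≈ 32780.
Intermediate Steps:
l(Y) = 8 + Y² - 8*Y
A(O) = -2 + O (A(O) = O - 2 = -2 + O)
M(j, R) = (18 + R² - 8*R)/(-97 + j) (M(j, R) = (10 + (8 + R² - 8*R))/(-97 + j) = (18 + R² - 8*R)/(-97 + j))
(20960 + 11854) + M(A(-12), 3*n) = (20960 + 11854) + (18 + (3*(-19))² - 24*(-19))/(-97 + (-2 - 12)) = 32814 + (18 + (-57)² - 8*(-57))/(-97 - 14) = 32814 + (18 + 3249 + 456)/(-111) = 32814 - 1/111*3723 = 32814 - 1241/37 = 1212877/37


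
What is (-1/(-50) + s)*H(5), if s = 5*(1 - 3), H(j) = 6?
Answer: -1497/25 ≈ -59.880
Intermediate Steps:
s = -10 (s = 5*(-2) = -10)
(-1/(-50) + s)*H(5) = (-1/(-50) - 10)*6 = (-1*(-1/50) - 10)*6 = (1/50 - 10)*6 = -499/50*6 = -1497/25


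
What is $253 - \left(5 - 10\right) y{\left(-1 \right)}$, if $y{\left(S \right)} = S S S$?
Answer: $248$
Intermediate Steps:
$y{\left(S \right)} = S^{3}$ ($y{\left(S \right)} = S^{2} S = S^{3}$)
$253 - \left(5 - 10\right) y{\left(-1 \right)} = 253 - \left(5 - 10\right) \left(-1\right)^{3} = 253 - \left(-5\right) \left(-1\right) = 253 - 5 = 248$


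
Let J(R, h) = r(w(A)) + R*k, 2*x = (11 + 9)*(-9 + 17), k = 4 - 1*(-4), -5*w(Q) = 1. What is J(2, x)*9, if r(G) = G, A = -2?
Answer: 711/5 ≈ 142.20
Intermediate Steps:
w(Q) = -⅕ (w(Q) = -⅕*1 = -⅕)
k = 8 (k = 4 + 4 = 8)
x = 80 (x = ((11 + 9)*(-9 + 17))/2 = (20*8)/2 = (½)*160 = 80)
J(R, h) = -⅕ + 8*R (J(R, h) = -⅕ + R*8 = -⅕ + 8*R)
J(2, x)*9 = (-⅕ + 8*2)*9 = (-⅕ + 16)*9 = (79/5)*9 = 711/5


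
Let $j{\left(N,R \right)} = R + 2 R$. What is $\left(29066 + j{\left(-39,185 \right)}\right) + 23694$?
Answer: $53315$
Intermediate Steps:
$j{\left(N,R \right)} = 3 R$
$\left(29066 + j{\left(-39,185 \right)}\right) + 23694 = \left(29066 + 3 \cdot 185\right) + 23694 = \left(29066 + 555\right) + 23694 = 29621 + 23694 = 53315$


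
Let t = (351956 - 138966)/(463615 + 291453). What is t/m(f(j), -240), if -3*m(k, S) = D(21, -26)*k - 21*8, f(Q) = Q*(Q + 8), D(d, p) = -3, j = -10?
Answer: 5605/1510136 ≈ 0.0037116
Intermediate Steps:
f(Q) = Q*(8 + Q)
m(k, S) = 56 + k (m(k, S) = -(-3*k - 21*8)/3 = -(-3*k - 168)/3 = -(-168 - 3*k)/3 = 56 + k)
t = 106495/377534 (t = 212990/755068 = 212990*(1/755068) = 106495/377534 ≈ 0.28208)
t/m(f(j), -240) = 106495/(377534*(56 - 10*(8 - 10))) = 106495/(377534*(56 - 10*(-2))) = 106495/(377534*(56 + 20)) = (106495/377534)/76 = (106495/377534)*(1/76) = 5605/1510136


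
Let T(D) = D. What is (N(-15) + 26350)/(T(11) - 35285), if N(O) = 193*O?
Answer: -23455/35274 ≈ -0.66494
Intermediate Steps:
(N(-15) + 26350)/(T(11) - 35285) = (193*(-15) + 26350)/(11 - 35285) = (-2895 + 26350)/(-35274) = 23455*(-1/35274) = -23455/35274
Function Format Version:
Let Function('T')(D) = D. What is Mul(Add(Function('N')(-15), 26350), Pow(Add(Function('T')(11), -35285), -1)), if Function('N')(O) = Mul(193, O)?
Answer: Rational(-23455, 35274) ≈ -0.66494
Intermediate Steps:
Mul(Add(Function('N')(-15), 26350), Pow(Add(Function('T')(11), -35285), -1)) = Mul(Add(Mul(193, -15), 26350), Pow(Add(11, -35285), -1)) = Mul(Add(-2895, 26350), Pow(-35274, -1)) = Mul(23455, Rational(-1, 35274)) = Rational(-23455, 35274)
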